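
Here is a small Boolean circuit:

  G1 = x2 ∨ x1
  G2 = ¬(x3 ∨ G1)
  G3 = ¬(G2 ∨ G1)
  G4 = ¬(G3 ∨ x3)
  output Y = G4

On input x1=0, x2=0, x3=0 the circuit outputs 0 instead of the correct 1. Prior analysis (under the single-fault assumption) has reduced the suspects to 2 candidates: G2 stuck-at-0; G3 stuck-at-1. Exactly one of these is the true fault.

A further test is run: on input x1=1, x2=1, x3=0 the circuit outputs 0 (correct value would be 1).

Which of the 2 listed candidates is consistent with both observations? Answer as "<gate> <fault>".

Evaluate each candidate on input x1=1, x2=1, x3=0:
  G2 stuck-at-0: G1=1, G2=0 [stuck-at-0], G3=0, G4=1 → 1 — eliminated
  G3 stuck-at-1: G1=1, G2=0, G3=1 [stuck-at-1], G4=0 → 0 — matches
Only G3 stuck-at-1 reproduces the observed 0.

G3 stuck-at-1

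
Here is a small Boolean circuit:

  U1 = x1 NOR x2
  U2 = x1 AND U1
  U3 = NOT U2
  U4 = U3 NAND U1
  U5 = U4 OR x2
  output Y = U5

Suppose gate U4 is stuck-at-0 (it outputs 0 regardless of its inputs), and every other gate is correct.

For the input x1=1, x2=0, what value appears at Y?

Propagate with U4 forced: U1=0, U2=0, U3=1, U4=0 [stuck-at-0], U5=0.
So Y = 0. (Without the fault it would be 1.)

0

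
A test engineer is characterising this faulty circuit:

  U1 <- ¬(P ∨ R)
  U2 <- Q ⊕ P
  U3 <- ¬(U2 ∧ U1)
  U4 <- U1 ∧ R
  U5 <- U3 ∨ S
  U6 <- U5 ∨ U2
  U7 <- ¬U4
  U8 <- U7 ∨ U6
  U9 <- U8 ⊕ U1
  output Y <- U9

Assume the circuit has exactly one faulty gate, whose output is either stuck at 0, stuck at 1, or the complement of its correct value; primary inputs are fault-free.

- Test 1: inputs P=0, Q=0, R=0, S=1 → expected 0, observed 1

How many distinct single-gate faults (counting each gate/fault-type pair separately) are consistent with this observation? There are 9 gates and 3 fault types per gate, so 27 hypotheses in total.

6

Fault-free: U1=1, U2=0, U3=1, U4=0, U5=1, U6=1, U7=1, U8=1, U9=0 → 0. Observed 1.
  U1: stuck-at-0, inverted output ✓; others ✗
  U2: none of the 3 fault types match ✗
  U3: none of the 3 fault types match ✗
  U4: none of the 3 fault types match ✗
  U5: none of the 3 fault types match ✗
  U6: none of the 3 fault types match ✗
  U7: none of the 3 fault types match ✗
  U8: stuck-at-0, inverted output ✓; others ✗
  U9: stuck-at-1, inverted output ✓; others ✗
Consistent faults: {U1 stuck-at-0, U1 inverted output, U8 stuck-at-0, U8 inverted output, U9 stuck-at-1, U9 inverted output} — 6 in all.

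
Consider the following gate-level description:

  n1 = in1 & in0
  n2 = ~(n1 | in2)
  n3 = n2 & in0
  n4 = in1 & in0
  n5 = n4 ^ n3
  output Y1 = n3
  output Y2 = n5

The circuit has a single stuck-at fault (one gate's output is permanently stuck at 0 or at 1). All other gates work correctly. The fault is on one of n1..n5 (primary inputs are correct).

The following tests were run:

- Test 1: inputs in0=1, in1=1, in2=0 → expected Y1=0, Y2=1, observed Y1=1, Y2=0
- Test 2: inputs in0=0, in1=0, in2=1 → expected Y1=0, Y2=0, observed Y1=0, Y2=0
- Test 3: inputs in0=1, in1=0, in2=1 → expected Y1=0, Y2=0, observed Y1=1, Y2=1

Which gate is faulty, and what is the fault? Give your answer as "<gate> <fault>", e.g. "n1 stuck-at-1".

Fault-free values for test 1 (in0=1, in1=1, in2=0): n1=1, n2=0, n3=0, n4=1, n5=1, giving Y1=0, Y2=1. Observed Y1=1, Y2=0.
Test 1: faults giving observed Y1=1, Y2=0 are {n1 stuck-at-0, n2 stuck-at-1, n3 stuck-at-1}.
Test 2 (in0=0, in1=0, in2=1): fault-free n1=0, n2=0, n3=0, n4=0, n5=0 → Y1=0, Y2=0; observed Y1=0, Y2=0. Eliminates n3 stuck-at-1.
Test 3 (in0=1, in1=0, in2=1): fault-free n1=0, n2=0, n3=0, n4=0, n5=0 → Y1=0, Y2=0; observed Y1=1, Y2=1. Eliminates n1 stuck-at-0.
Only n2 stuck-at-1 is consistent with every test.

n2 stuck-at-1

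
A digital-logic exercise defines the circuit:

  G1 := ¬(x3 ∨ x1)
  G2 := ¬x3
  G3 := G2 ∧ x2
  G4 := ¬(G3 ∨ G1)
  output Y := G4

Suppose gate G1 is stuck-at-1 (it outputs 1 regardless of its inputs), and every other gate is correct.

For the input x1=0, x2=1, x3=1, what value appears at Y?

Propagate with G1 forced: G1=1 [stuck-at-1], G2=0, G3=0, G4=0.
So Y = 0. (Without the fault it would be 1.)

0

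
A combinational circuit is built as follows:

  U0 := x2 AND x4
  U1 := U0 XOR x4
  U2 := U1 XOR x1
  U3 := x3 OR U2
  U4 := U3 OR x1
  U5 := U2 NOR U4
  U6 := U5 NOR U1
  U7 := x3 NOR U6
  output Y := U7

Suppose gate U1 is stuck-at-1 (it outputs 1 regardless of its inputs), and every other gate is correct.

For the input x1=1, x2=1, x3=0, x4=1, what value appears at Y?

Propagate with U1 forced: U0=1, U1=1 [stuck-at-1], U2=0, U3=0, U4=1, U5=0, U6=0, U7=1.
So Y = 1. (Without the fault it would be 0.)

1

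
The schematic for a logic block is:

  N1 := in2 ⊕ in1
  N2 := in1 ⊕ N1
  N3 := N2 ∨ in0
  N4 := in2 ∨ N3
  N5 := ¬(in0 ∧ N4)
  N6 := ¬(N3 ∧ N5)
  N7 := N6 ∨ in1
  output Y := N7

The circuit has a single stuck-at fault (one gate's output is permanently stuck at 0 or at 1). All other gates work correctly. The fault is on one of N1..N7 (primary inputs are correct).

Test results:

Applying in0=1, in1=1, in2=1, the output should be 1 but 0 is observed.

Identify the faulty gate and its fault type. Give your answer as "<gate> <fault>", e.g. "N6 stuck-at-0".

N7 stuck-at-0

Fault-free values for test 1 (in0=1, in1=1, in2=1): N1=0, N2=1, N3=1, N4=1, N5=0, N6=1, N7=1, giving Y=1. Observed 0.
Test 1: faults giving observed 0 are {N7 stuck-at-0}.
Only N7 stuck-at-0 is consistent with every test.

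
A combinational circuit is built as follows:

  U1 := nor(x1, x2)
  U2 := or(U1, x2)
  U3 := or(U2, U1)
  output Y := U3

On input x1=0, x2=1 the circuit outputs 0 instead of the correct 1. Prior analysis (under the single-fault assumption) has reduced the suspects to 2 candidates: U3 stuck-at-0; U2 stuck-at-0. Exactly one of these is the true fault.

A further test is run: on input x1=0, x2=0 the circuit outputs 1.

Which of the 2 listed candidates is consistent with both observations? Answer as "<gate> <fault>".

U2 stuck-at-0

Evaluate each candidate on input x1=0, x2=0:
  U3 stuck-at-0: U1=1, U2=1, U3=0 [stuck-at-0] → 0 — eliminated
  U2 stuck-at-0: U1=1, U2=0 [stuck-at-0], U3=1 → 1 — matches
Only U2 stuck-at-0 reproduces the observed 1.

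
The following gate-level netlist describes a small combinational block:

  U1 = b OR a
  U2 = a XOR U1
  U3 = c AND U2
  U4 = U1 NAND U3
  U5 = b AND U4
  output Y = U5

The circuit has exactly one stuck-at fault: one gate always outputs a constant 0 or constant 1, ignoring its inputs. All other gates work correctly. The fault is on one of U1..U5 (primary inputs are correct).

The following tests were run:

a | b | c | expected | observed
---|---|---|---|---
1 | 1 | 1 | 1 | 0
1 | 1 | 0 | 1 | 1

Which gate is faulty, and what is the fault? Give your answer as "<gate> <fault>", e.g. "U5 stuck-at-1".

Fault-free values for test 1 (a=1, b=1, c=1): U1=1, U2=0, U3=0, U4=1, U5=1, giving Y=1. Observed 0.
Test 1: faults giving observed 0 are {U2 stuck-at-1, U3 stuck-at-1, U4 stuck-at-0, U5 stuck-at-0}.
Test 2 (a=1, b=1, c=0): fault-free U1=1, U2=0, U3=0, U4=1, U5=1 → 1; observed 1. Eliminates U3 stuck-at-1, U4 stuck-at-0, U5 stuck-at-0.
Only U2 stuck-at-1 is consistent with every test.

U2 stuck-at-1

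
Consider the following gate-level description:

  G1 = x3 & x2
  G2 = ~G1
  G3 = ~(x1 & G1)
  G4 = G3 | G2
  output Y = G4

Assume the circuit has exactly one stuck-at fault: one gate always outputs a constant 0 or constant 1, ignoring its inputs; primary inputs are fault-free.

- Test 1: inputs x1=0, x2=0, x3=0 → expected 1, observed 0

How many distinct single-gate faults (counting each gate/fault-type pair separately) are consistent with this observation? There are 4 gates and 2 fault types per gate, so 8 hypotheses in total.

Fault-free: G1=0, G2=1, G3=1, G4=1 → 1. Observed 0.
  G1 stuck-at-0: output 1 ✗
  G1 stuck-at-1: output 1 ✗
  G2 stuck-at-0: output 1 ✗
  G2 stuck-at-1: output 1 ✗
  G3 stuck-at-0: output 1 ✗
  G3 stuck-at-1: output 1 ✗
  G4 stuck-at-0: output 0 ✓
  G4 stuck-at-1: output 1 ✗
Consistent faults: {G4 stuck-at-0} — 1 in all.

1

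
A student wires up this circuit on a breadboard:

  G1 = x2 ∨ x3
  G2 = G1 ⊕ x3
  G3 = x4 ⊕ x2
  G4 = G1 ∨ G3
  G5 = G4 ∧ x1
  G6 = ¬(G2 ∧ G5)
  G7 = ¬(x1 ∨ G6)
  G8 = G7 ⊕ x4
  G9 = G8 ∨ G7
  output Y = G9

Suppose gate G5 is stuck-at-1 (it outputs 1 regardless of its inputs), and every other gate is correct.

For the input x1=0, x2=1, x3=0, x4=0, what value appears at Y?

1

Propagate with G5 forced: G1=1, G2=1, G3=1, G4=1, G5=1 [stuck-at-1], G6=0, G7=1, G8=1, G9=1.
So Y = 1. (Without the fault it would be 0.)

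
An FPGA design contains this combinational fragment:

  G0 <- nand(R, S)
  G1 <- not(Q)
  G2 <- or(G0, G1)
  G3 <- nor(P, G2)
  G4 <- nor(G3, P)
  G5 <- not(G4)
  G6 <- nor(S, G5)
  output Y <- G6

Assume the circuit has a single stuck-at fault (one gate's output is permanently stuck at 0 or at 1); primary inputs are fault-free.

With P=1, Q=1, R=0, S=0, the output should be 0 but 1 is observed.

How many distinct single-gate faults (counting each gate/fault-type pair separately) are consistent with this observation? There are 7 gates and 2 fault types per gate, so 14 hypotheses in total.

3

Fault-free: G0=1, G1=0, G2=1, G3=0, G4=0, G5=1, G6=0 → 0. Observed 1.
  G0 stuck-at-0: output 0 ✗
  G0 stuck-at-1: output 0 ✗
  G1 stuck-at-0: output 0 ✗
  G1 stuck-at-1: output 0 ✗
  G2 stuck-at-0: output 0 ✗
  G2 stuck-at-1: output 0 ✗
  G3 stuck-at-0: output 0 ✗
  G3 stuck-at-1: output 0 ✗
  G4 stuck-at-0: output 0 ✗
  G4 stuck-at-1: output 1 ✓
  G5 stuck-at-0: output 1 ✓
  G5 stuck-at-1: output 0 ✗
  G6 stuck-at-0: output 0 ✗
  G6 stuck-at-1: output 1 ✓
Consistent faults: {G4 stuck-at-1, G5 stuck-at-0, G6 stuck-at-1} — 3 in all.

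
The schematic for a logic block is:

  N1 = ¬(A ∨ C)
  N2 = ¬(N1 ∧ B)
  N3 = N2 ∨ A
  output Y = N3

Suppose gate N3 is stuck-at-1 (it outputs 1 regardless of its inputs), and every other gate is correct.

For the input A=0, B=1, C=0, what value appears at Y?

1

Propagate with N3 forced: N1=1, N2=0, N3=1 [stuck-at-1].
So Y = 1. (Without the fault it would be 0.)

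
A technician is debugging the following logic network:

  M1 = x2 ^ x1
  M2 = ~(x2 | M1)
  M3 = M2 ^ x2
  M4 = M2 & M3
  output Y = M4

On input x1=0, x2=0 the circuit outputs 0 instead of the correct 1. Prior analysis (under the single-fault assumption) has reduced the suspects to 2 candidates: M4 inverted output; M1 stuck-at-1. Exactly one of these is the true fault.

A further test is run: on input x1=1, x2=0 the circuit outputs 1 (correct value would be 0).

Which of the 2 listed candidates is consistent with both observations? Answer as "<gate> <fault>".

M4 inverted output

Evaluate each candidate on input x1=1, x2=0:
  M4 inverted output: M1=1, M2=0, M3=0, M4=1 [inverted output] → 1 — matches
  M1 stuck-at-1: M1=1 [stuck-at-1], M2=0, M3=0, M4=0 → 0 — eliminated
Only M4 inverted output reproduces the observed 1.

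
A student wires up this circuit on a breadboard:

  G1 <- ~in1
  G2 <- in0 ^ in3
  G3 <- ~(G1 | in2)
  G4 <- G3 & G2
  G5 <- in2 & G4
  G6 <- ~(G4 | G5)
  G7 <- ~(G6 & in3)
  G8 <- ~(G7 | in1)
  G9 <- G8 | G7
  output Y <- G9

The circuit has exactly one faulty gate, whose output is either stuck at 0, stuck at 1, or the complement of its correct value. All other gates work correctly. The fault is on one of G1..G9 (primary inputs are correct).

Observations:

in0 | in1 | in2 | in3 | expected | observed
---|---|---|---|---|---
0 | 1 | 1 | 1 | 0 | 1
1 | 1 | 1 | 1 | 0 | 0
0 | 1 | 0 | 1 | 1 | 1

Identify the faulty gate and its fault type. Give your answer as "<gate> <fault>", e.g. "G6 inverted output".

G3 stuck-at-1

Fault-free values for test 1 (in0=0, in1=1, in2=1, in3=1): G1=0, G2=1, G3=0, G4=0, G5=0, G6=1, G7=0, G8=0, G9=0, giving Y=0. Observed 1.
Test 1: faults giving observed 1 are {G3 stuck-at-1, G3 inverted output, G4 stuck-at-1, G4 inverted output, G5 stuck-at-1, G5 inverted output, G6 stuck-at-0, G6 inverted output, G7 stuck-at-1, G7 inverted output, G8 stuck-at-1, G8 inverted output, G9 stuck-at-1, G9 inverted output}.
Test 2 (in0=1, in1=1, in2=1, in3=1): fault-free G1=0, G2=0, G3=0, G4=0, G5=0, G6=1, G7=0, G8=0, G9=0 → 0; observed 0. Eliminates G4 stuck-at-1, G4 inverted output, G5 stuck-at-1, G5 inverted output, G6 stuck-at-0, G6 inverted output, G7 stuck-at-1, G7 inverted output, G8 stuck-at-1, G8 inverted output, G9 stuck-at-1, G9 inverted output.
Test 3 (in0=0, in1=1, in2=0, in3=1): fault-free G1=0, G2=1, G3=1, G4=1, G5=0, G6=0, G7=1, G8=0, G9=1 → 1; observed 1. Eliminates G3 inverted output.
Only G3 stuck-at-1 is consistent with every test.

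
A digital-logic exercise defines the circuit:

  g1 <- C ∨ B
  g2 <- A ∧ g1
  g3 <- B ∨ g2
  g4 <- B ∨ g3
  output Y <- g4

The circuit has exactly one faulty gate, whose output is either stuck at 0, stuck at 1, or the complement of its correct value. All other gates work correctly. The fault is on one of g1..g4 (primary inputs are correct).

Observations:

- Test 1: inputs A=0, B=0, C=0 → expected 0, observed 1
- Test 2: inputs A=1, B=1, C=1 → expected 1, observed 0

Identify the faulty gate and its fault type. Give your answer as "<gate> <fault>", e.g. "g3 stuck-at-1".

g4 inverted output

Fault-free values for test 1 (A=0, B=0, C=0): g1=0, g2=0, g3=0, g4=0, giving Y=0. Observed 1.
Test 1: faults giving observed 1 are {g2 stuck-at-1, g2 inverted output, g3 stuck-at-1, g3 inverted output, g4 stuck-at-1, g4 inverted output}.
Test 2 (A=1, B=1, C=1): fault-free g1=1, g2=1, g3=1, g4=1 → 1; observed 0. Eliminates g2 stuck-at-1, g2 inverted output, g3 stuck-at-1, g3 inverted output, g4 stuck-at-1.
Only g4 inverted output is consistent with every test.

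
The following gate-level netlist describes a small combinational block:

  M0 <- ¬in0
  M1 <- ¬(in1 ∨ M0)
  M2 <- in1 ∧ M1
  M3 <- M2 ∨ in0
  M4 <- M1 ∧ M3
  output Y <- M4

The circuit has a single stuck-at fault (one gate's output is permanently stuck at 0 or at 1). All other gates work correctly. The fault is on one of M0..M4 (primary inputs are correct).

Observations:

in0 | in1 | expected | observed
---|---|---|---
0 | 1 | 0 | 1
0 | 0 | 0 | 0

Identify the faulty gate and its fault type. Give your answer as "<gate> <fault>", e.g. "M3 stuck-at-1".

M1 stuck-at-1

Fault-free values for test 1 (in0=0, in1=1): M0=1, M1=0, M2=0, M3=0, M4=0, giving Y=0. Observed 1.
Test 1: faults giving observed 1 are {M1 stuck-at-1, M4 stuck-at-1}.
Test 2 (in0=0, in1=0): fault-free M0=1, M1=0, M2=0, M3=0, M4=0 → 0; observed 0. Eliminates M4 stuck-at-1.
Only M1 stuck-at-1 is consistent with every test.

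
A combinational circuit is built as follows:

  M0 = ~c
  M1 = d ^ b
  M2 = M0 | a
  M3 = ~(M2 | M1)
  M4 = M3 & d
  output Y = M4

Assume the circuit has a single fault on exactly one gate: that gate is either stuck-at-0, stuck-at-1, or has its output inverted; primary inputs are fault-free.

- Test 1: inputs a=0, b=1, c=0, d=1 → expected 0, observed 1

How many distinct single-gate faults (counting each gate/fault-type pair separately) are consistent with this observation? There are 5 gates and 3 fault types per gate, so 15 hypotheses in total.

8

Fault-free: M0=1, M1=0, M2=1, M3=0, M4=0 → 0. Observed 1.
  M0: stuck-at-0, inverted output ✓; others ✗
  M1: none of the 3 fault types match ✗
  M2: stuck-at-0, inverted output ✓; others ✗
  M3: stuck-at-1, inverted output ✓; others ✗
  M4: stuck-at-1, inverted output ✓; others ✗
Consistent faults: {M0 stuck-at-0, M0 inverted output, M2 stuck-at-0, M2 inverted output, M3 stuck-at-1, M3 inverted output, M4 stuck-at-1, M4 inverted output} — 8 in all.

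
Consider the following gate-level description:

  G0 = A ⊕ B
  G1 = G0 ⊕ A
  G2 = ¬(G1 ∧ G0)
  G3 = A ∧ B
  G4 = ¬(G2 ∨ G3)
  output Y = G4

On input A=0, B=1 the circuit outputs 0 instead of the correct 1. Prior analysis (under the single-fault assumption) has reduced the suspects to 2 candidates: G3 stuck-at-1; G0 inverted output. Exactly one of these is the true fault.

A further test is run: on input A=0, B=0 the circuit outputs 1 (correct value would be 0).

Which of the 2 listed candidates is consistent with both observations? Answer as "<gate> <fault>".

G0 inverted output

Evaluate each candidate on input A=0, B=0:
  G3 stuck-at-1: G0=0, G1=0, G2=1, G3=1 [stuck-at-1], G4=0 → 0 — eliminated
  G0 inverted output: G0=1 [inverted output], G1=1, G2=0, G3=0, G4=1 → 1 — matches
Only G0 inverted output reproduces the observed 1.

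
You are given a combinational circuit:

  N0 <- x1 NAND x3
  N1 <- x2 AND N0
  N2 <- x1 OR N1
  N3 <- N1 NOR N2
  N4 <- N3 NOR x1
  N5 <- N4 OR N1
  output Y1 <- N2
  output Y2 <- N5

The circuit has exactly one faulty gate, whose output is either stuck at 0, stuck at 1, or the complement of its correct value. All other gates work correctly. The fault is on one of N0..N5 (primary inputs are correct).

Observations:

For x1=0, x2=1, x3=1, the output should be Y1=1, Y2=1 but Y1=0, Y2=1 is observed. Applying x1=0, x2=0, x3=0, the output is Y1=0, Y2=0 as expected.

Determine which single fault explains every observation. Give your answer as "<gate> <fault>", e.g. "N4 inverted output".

N2 stuck-at-0

Fault-free values for test 1 (x1=0, x2=1, x3=1): N0=1, N1=1, N2=1, N3=0, N4=1, N5=1, giving Y1=1, Y2=1. Observed Y1=0, Y2=1.
Test 1: faults giving observed Y1=0, Y2=1 are {N2 stuck-at-0, N2 inverted output}.
Test 2 (x1=0, x2=0, x3=0): fault-free N0=1, N1=0, N2=0, N3=1, N4=0, N5=0 → Y1=0, Y2=0; observed Y1=0, Y2=0. Eliminates N2 inverted output.
Only N2 stuck-at-0 is consistent with every test.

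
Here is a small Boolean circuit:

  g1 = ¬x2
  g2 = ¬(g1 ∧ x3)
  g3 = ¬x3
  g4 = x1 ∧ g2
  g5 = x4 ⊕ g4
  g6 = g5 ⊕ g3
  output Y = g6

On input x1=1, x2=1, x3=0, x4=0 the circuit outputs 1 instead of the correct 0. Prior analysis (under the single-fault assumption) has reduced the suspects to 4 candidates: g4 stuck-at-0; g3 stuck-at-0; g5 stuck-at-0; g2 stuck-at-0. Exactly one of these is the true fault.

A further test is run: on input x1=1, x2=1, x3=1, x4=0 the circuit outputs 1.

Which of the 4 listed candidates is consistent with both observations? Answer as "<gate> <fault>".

g3 stuck-at-0

Evaluate each candidate on input x1=1, x2=1, x3=1, x4=0:
  g4 stuck-at-0: g1=0, g2=1, g3=0, g4=0 [stuck-at-0], g5=0, g6=0 → 0 — eliminated
  g3 stuck-at-0: g1=0, g2=1, g3=0 [stuck-at-0], g4=1, g5=1, g6=1 → 1 — matches
  g5 stuck-at-0: g1=0, g2=1, g3=0, g4=1, g5=0 [stuck-at-0], g6=0 → 0 — eliminated
  g2 stuck-at-0: g1=0, g2=0 [stuck-at-0], g3=0, g4=0, g5=0, g6=0 → 0 — eliminated
Only g3 stuck-at-0 reproduces the observed 1.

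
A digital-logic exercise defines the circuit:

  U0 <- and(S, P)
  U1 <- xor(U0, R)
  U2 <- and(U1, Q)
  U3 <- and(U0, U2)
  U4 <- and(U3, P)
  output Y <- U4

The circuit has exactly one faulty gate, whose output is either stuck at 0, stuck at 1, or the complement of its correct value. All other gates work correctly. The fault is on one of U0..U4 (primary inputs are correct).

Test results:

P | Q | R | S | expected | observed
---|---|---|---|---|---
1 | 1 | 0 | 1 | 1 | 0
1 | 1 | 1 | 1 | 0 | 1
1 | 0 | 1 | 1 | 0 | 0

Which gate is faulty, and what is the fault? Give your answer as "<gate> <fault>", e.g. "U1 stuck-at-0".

U1 inverted output

Fault-free values for test 1 (P=1, Q=1, R=0, S=1): U0=1, U1=1, U2=1, U3=1, U4=1, giving Y=1. Observed 0.
Test 1: faults giving observed 0 are {U0 stuck-at-0, U0 inverted output, U1 stuck-at-0, U1 inverted output, U2 stuck-at-0, U2 inverted output, U3 stuck-at-0, U3 inverted output, U4 stuck-at-0, U4 inverted output}.
Test 2 (P=1, Q=1, R=1, S=1): fault-free U0=1, U1=0, U2=0, U3=0, U4=0 → 0; observed 1. Eliminates U0 stuck-at-0, U0 inverted output, U1 stuck-at-0, U2 stuck-at-0, U3 stuck-at-0, U4 stuck-at-0.
Test 3 (P=1, Q=0, R=1, S=1): fault-free U0=1, U1=0, U2=0, U3=0, U4=0 → 0; observed 0. Eliminates U2 inverted output, U3 inverted output, U4 inverted output.
Only U1 inverted output is consistent with every test.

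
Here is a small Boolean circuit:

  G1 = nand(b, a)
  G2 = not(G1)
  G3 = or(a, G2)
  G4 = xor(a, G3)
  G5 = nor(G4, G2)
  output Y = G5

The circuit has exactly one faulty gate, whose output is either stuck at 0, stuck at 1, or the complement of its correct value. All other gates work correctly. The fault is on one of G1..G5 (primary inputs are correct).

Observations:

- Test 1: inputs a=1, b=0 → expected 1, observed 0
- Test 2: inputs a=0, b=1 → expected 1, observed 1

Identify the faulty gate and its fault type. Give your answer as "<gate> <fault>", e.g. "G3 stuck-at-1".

Fault-free values for test 1 (a=1, b=0): G1=1, G2=0, G3=1, G4=0, G5=1, giving Y=1. Observed 0.
Test 1: faults giving observed 0 are {G1 stuck-at-0, G1 inverted output, G2 stuck-at-1, G2 inverted output, G3 stuck-at-0, G3 inverted output, G4 stuck-at-1, G4 inverted output, G5 stuck-at-0, G5 inverted output}.
Test 2 (a=0, b=1): fault-free G1=1, G2=0, G3=0, G4=0, G5=1 → 1; observed 1. Eliminates G1 stuck-at-0, G1 inverted output, G2 stuck-at-1, G2 inverted output, G3 inverted output, G4 stuck-at-1, G4 inverted output, G5 stuck-at-0, G5 inverted output.
Only G3 stuck-at-0 is consistent with every test.

G3 stuck-at-0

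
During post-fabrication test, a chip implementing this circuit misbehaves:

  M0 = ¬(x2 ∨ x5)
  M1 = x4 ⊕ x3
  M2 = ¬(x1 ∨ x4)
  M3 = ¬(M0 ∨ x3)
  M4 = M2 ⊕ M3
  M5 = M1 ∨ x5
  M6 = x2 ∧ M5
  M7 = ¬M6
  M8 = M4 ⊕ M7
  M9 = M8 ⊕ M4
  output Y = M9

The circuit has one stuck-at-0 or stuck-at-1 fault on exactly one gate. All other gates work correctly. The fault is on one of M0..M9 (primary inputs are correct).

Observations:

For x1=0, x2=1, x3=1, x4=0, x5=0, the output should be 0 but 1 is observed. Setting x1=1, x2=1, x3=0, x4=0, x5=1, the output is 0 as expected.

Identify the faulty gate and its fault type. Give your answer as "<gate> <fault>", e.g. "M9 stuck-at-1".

Fault-free values for test 1 (x1=0, x2=1, x3=1, x4=0, x5=0): M0=0, M1=1, M2=1, M3=0, M4=1, M5=1, M6=1, M7=0, M8=1, M9=0, giving Y=0. Observed 1.
Test 1: faults giving observed 1 are {M1 stuck-at-0, M5 stuck-at-0, M6 stuck-at-0, M7 stuck-at-1, M8 stuck-at-0, M9 stuck-at-1}.
Test 2 (x1=1, x2=1, x3=0, x4=0, x5=1): fault-free M0=0, M1=0, M2=0, M3=1, M4=1, M5=1, M6=1, M7=0, M8=1, M9=0 → 0; observed 0. Eliminates M5 stuck-at-0, M6 stuck-at-0, M7 stuck-at-1, M8 stuck-at-0, M9 stuck-at-1.
Only M1 stuck-at-0 is consistent with every test.

M1 stuck-at-0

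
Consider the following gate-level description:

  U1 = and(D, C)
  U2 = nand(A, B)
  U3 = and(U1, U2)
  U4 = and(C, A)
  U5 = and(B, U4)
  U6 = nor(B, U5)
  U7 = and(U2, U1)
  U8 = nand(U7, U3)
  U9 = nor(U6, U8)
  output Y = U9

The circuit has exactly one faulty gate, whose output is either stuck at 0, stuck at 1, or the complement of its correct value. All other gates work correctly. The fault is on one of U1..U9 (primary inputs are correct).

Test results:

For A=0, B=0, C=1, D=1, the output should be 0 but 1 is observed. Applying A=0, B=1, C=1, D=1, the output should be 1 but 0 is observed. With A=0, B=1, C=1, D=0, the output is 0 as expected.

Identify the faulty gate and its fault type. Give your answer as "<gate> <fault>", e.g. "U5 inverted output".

U6 inverted output

Fault-free values for test 1 (A=0, B=0, C=1, D=1): U1=1, U2=1, U3=1, U4=0, U5=0, U6=1, U7=1, U8=0, U9=0, giving Y=0. Observed 1.
Test 1: faults giving observed 1 are {U5 stuck-at-1, U5 inverted output, U6 stuck-at-0, U6 inverted output, U9 stuck-at-1, U9 inverted output}.
Test 2 (A=0, B=1, C=1, D=1): fault-free U1=1, U2=1, U3=1, U4=0, U5=0, U6=0, U7=1, U8=0, U9=1 → 1; observed 0. Eliminates U5 stuck-at-1, U5 inverted output, U6 stuck-at-0, U9 stuck-at-1.
Test 3 (A=0, B=1, C=1, D=0): fault-free U1=0, U2=1, U3=0, U4=0, U5=0, U6=0, U7=0, U8=1, U9=0 → 0; observed 0. Eliminates U9 inverted output.
Only U6 inverted output is consistent with every test.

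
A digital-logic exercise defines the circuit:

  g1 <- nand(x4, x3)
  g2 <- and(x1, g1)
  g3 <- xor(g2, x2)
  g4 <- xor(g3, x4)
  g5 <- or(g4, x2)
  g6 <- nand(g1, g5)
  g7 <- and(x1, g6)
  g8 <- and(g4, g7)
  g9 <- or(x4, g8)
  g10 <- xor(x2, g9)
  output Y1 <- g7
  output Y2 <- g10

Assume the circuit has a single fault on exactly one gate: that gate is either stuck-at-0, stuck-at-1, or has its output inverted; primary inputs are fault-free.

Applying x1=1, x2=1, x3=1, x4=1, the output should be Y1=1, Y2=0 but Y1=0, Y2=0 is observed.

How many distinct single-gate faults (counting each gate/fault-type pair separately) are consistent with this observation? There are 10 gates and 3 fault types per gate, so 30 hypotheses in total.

6

Fault-free: g1=0, g2=0, g3=1, g4=0, g5=1, g6=1, g7=1, g8=0, g9=1, g10=0 → Y1=1, Y2=0. Observed Y1=0, Y2=0.
  g1: stuck-at-1, inverted output ✓; others ✗
  g2: none of the 3 fault types match ✗
  g3: none of the 3 fault types match ✗
  g4: none of the 3 fault types match ✗
  g5: none of the 3 fault types match ✗
  g6: stuck-at-0, inverted output ✓; others ✗
  g7: stuck-at-0, inverted output ✓; others ✗
  g8: none of the 3 fault types match ✗
  g9: none of the 3 fault types match ✗
  g10: none of the 3 fault types match ✗
Consistent faults: {g1 stuck-at-1, g1 inverted output, g6 stuck-at-0, g6 inverted output, g7 stuck-at-0, g7 inverted output} — 6 in all.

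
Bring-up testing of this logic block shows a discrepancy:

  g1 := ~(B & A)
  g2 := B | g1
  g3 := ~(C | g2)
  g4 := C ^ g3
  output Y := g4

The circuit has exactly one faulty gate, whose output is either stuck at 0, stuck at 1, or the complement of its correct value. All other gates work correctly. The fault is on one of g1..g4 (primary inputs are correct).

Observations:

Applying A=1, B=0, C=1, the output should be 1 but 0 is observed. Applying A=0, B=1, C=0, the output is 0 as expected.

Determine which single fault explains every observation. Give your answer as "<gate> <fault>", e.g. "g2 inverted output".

Fault-free values for test 1 (A=1, B=0, C=1): g1=1, g2=1, g3=0, g4=1, giving Y=1. Observed 0.
Test 1: faults giving observed 0 are {g3 stuck-at-1, g3 inverted output, g4 stuck-at-0, g4 inverted output}.
Test 2 (A=0, B=1, C=0): fault-free g1=1, g2=1, g3=0, g4=0 → 0; observed 0. Eliminates g3 stuck-at-1, g3 inverted output, g4 inverted output.
Only g4 stuck-at-0 is consistent with every test.

g4 stuck-at-0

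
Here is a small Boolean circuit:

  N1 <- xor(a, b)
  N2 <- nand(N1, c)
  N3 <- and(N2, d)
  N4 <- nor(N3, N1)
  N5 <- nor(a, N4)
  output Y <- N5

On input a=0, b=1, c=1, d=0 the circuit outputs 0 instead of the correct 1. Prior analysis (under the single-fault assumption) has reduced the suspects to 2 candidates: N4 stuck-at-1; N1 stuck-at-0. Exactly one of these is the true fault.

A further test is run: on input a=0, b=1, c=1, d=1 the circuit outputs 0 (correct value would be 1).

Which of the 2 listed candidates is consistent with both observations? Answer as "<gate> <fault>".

N4 stuck-at-1

Evaluate each candidate on input a=0, b=1, c=1, d=1:
  N4 stuck-at-1: N1=1, N2=0, N3=0, N4=1 [stuck-at-1], N5=0 → 0 — matches
  N1 stuck-at-0: N1=0 [stuck-at-0], N2=1, N3=1, N4=0, N5=1 → 1 — eliminated
Only N4 stuck-at-1 reproduces the observed 0.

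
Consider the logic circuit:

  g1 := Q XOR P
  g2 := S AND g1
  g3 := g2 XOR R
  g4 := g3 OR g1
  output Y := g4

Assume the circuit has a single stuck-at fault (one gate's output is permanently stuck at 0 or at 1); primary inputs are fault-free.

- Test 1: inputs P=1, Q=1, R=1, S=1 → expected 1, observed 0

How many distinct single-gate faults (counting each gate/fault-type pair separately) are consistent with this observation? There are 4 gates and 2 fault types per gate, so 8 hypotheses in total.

3

Fault-free: g1=0, g2=0, g3=1, g4=1 → 1. Observed 0.
  g1 stuck-at-0: output 1 ✗
  g1 stuck-at-1: output 1 ✗
  g2 stuck-at-0: output 1 ✗
  g2 stuck-at-1: output 0 ✓
  g3 stuck-at-0: output 0 ✓
  g3 stuck-at-1: output 1 ✗
  g4 stuck-at-0: output 0 ✓
  g4 stuck-at-1: output 1 ✗
Consistent faults: {g2 stuck-at-1, g3 stuck-at-0, g4 stuck-at-0} — 3 in all.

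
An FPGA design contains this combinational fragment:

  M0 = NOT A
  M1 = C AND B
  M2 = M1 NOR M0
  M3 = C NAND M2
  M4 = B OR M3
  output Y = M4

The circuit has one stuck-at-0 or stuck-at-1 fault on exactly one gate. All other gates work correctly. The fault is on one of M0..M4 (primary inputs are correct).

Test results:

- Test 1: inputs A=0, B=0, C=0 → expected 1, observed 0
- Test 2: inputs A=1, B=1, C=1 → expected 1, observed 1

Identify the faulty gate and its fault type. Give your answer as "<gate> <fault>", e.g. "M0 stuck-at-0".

Fault-free values for test 1 (A=0, B=0, C=0): M0=1, M1=0, M2=0, M3=1, M4=1, giving Y=1. Observed 0.
Test 1: faults giving observed 0 are {M3 stuck-at-0, M4 stuck-at-0}.
Test 2 (A=1, B=1, C=1): fault-free M0=0, M1=1, M2=0, M3=1, M4=1 → 1; observed 1. Eliminates M4 stuck-at-0.
Only M3 stuck-at-0 is consistent with every test.

M3 stuck-at-0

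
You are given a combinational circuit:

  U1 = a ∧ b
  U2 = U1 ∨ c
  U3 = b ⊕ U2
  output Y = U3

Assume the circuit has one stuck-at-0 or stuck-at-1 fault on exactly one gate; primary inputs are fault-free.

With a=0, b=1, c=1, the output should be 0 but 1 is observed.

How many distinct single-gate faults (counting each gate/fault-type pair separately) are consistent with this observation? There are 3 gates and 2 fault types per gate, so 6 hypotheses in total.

Fault-free: U1=0, U2=1, U3=0 → 0. Observed 1.
  U1 stuck-at-0: output 0 ✗
  U1 stuck-at-1: output 0 ✗
  U2 stuck-at-0: output 1 ✓
  U2 stuck-at-1: output 0 ✗
  U3 stuck-at-0: output 0 ✗
  U3 stuck-at-1: output 1 ✓
Consistent faults: {U2 stuck-at-0, U3 stuck-at-1} — 2 in all.

2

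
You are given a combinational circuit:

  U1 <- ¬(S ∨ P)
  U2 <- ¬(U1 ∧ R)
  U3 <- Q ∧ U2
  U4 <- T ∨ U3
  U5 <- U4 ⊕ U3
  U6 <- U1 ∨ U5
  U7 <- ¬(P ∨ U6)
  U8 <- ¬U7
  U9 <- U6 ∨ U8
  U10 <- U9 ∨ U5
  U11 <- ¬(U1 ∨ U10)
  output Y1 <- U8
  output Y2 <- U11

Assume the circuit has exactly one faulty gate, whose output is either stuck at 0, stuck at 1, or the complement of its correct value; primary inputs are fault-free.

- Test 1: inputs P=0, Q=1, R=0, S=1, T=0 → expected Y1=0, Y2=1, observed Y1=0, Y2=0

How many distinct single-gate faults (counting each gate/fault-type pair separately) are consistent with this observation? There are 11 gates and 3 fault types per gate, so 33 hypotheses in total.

6

Fault-free: U1=0, U2=1, U3=1, U4=1, U5=0, U6=0, U7=1, U8=0, U9=0, U10=0, U11=1 → Y1=0, Y2=1. Observed Y1=0, Y2=0.
  U1: none of the 3 fault types match ✗
  U2: none of the 3 fault types match ✗
  U3: none of the 3 fault types match ✗
  U4: none of the 3 fault types match ✗
  U5: none of the 3 fault types match ✗
  U6: none of the 3 fault types match ✗
  U7: none of the 3 fault types match ✗
  U8: none of the 3 fault types match ✗
  U9: stuck-at-1, inverted output ✓; others ✗
  U10: stuck-at-1, inverted output ✓; others ✗
  U11: stuck-at-0, inverted output ✓; others ✗
Consistent faults: {U9 stuck-at-1, U9 inverted output, U10 stuck-at-1, U10 inverted output, U11 stuck-at-0, U11 inverted output} — 6 in all.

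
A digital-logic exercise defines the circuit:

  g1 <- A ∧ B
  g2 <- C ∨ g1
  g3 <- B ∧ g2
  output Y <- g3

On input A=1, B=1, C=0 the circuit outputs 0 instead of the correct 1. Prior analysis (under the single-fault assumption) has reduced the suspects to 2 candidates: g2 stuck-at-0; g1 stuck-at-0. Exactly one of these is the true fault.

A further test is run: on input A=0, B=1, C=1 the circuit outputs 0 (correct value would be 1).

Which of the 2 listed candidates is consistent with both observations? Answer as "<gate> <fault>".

Evaluate each candidate on input A=0, B=1, C=1:
  g2 stuck-at-0: g1=0, g2=0 [stuck-at-0], g3=0 → 0 — matches
  g1 stuck-at-0: g1=0 [stuck-at-0], g2=1, g3=1 → 1 — eliminated
Only g2 stuck-at-0 reproduces the observed 0.

g2 stuck-at-0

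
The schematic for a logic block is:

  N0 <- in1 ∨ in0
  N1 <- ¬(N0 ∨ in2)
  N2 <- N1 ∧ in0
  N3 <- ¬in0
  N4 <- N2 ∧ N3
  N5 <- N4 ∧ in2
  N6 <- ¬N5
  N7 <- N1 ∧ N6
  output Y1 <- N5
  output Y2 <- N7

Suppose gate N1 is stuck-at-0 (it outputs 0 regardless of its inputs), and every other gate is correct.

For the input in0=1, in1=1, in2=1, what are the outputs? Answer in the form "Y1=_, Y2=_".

Y1=0, Y2=0

Propagate with N1 forced: N0=1, N1=0 [stuck-at-0], N2=0, N3=0, N4=0, N5=0, N6=1, N7=0.
So the outputs are Y1=0, Y2=0. (Same as the fault-free value — the fault is masked on this input.)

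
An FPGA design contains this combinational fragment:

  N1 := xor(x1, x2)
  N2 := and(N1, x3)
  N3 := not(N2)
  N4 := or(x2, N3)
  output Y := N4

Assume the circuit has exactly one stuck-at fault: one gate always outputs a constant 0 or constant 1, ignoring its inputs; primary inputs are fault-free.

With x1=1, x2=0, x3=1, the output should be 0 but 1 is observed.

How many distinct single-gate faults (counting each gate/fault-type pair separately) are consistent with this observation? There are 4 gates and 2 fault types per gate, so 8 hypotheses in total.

4

Fault-free: N1=1, N2=1, N3=0, N4=0 → 0. Observed 1.
  N1 stuck-at-0: output 1 ✓
  N1 stuck-at-1: output 0 ✗
  N2 stuck-at-0: output 1 ✓
  N2 stuck-at-1: output 0 ✗
  N3 stuck-at-0: output 0 ✗
  N3 stuck-at-1: output 1 ✓
  N4 stuck-at-0: output 0 ✗
  N4 stuck-at-1: output 1 ✓
Consistent faults: {N1 stuck-at-0, N2 stuck-at-0, N3 stuck-at-1, N4 stuck-at-1} — 4 in all.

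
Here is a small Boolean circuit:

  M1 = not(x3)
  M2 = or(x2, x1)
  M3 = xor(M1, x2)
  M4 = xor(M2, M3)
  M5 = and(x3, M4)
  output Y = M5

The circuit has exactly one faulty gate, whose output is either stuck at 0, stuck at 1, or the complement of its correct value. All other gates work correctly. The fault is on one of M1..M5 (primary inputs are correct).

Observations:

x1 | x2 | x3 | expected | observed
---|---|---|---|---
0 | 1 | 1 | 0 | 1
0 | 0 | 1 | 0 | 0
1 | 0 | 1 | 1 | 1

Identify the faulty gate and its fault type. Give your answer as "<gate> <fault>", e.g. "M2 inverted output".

Fault-free values for test 1 (x1=0, x2=1, x3=1): M1=0, M2=1, M3=1, M4=0, M5=0, giving Y=0. Observed 1.
Test 1: faults giving observed 1 are {M1 stuck-at-1, M1 inverted output, M2 stuck-at-0, M2 inverted output, M3 stuck-at-0, M3 inverted output, M4 stuck-at-1, M4 inverted output, M5 stuck-at-1, M5 inverted output}.
Test 2 (x1=0, x2=0, x3=1): fault-free M1=0, M2=0, M3=0, M4=0, M5=0 → 0; observed 0. Eliminates M1 stuck-at-1, M1 inverted output, M2 inverted output, M3 inverted output, M4 stuck-at-1, M4 inverted output, M5 stuck-at-1, M5 inverted output.
Test 3 (x1=1, x2=0, x3=1): fault-free M1=0, M2=1, M3=0, M4=1, M5=1 → 1; observed 1. Eliminates M2 stuck-at-0.
Only M3 stuck-at-0 is consistent with every test.

M3 stuck-at-0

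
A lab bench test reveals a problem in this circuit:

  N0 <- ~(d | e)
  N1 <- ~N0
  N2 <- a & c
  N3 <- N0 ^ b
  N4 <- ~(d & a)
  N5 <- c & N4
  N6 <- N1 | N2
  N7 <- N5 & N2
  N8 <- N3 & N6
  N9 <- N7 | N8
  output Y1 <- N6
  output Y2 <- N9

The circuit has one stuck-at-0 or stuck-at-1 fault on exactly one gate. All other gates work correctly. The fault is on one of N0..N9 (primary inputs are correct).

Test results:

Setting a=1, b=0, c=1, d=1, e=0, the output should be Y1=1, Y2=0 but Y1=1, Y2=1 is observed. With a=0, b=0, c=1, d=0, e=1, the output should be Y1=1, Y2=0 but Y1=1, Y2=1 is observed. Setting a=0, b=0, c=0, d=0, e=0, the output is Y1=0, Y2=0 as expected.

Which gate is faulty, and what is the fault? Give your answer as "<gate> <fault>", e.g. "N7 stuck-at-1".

N3 stuck-at-1

Fault-free values for test 1 (a=1, b=0, c=1, d=1, e=0): N0=0, N1=1, N2=1, N3=0, N4=0, N5=0, N6=1, N7=0, N8=0, N9=0, giving Y1=1, Y2=0. Observed Y1=1, Y2=1.
Test 1: faults giving observed Y1=1, Y2=1 are {N0 stuck-at-1, N3 stuck-at-1, N4 stuck-at-1, N5 stuck-at-1, N7 stuck-at-1, N8 stuck-at-1, N9 stuck-at-1}.
Test 2 (a=0, b=0, c=1, d=0, e=1): fault-free N0=0, N1=1, N2=0, N3=0, N4=1, N5=1, N6=1, N7=0, N8=0, N9=0 → Y1=1, Y2=0; observed Y1=1, Y2=1. Eliminates N0 stuck-at-1, N4 stuck-at-1, N5 stuck-at-1.
Test 3 (a=0, b=0, c=0, d=0, e=0): fault-free N0=1, N1=0, N2=0, N3=1, N4=1, N5=0, N6=0, N7=0, N8=0, N9=0 → Y1=0, Y2=0; observed Y1=0, Y2=0. Eliminates N7 stuck-at-1, N8 stuck-at-1, N9 stuck-at-1.
Only N3 stuck-at-1 is consistent with every test.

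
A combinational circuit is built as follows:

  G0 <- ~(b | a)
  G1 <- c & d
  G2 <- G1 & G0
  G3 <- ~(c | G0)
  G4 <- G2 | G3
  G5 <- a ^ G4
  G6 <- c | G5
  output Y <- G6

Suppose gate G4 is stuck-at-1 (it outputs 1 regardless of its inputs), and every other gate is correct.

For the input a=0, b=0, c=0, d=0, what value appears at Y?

Propagate with G4 forced: G0=1, G1=0, G2=0, G3=0, G4=1 [stuck-at-1], G5=1, G6=1.
So Y = 1. (Without the fault it would be 0.)

1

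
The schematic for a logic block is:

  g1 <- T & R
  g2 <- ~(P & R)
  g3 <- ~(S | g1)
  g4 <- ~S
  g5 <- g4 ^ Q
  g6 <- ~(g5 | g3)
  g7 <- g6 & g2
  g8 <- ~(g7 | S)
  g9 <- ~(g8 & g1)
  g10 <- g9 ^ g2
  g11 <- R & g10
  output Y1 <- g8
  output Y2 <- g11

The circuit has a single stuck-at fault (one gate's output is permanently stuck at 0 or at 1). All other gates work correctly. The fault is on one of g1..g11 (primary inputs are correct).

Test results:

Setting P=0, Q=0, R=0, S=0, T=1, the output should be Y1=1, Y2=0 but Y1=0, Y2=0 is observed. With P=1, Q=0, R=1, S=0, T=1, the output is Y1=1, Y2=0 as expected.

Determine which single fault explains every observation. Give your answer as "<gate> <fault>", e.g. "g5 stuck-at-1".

Fault-free values for test 1 (P=0, Q=0, R=0, S=0, T=1): g1=0, g2=1, g3=1, g4=1, g5=1, g6=0, g7=0, g8=1, g9=1, g10=0, g11=0, giving Y1=1, Y2=0. Observed Y1=0, Y2=0.
Test 1: faults giving observed Y1=0, Y2=0 are {g6 stuck-at-1, g7 stuck-at-1, g8 stuck-at-0}.
Test 2 (P=1, Q=0, R=1, S=0, T=1): fault-free g1=1, g2=0, g3=0, g4=1, g5=1, g6=0, g7=0, g8=1, g9=0, g10=0, g11=0 → Y1=1, Y2=0; observed Y1=1, Y2=0. Eliminates g7 stuck-at-1, g8 stuck-at-0.
Only g6 stuck-at-1 is consistent with every test.

g6 stuck-at-1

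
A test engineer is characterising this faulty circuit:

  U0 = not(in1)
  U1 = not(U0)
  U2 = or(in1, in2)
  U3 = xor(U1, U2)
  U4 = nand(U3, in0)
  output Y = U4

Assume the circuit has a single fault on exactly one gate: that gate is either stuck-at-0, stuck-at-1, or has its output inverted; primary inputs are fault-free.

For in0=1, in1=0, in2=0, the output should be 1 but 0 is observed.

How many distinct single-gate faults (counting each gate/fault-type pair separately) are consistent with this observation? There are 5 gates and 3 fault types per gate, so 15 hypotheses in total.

Fault-free: U0=1, U1=0, U2=0, U3=0, U4=1 → 1. Observed 0.
  U0: stuck-at-0, inverted output ✓; others ✗
  U1: stuck-at-1, inverted output ✓; others ✗
  U2: stuck-at-1, inverted output ✓; others ✗
  U3: stuck-at-1, inverted output ✓; others ✗
  U4: stuck-at-0, inverted output ✓; others ✗
Consistent faults: {U0 stuck-at-0, U0 inverted output, U1 stuck-at-1, U1 inverted output, U2 stuck-at-1, U2 inverted output, U3 stuck-at-1, U3 inverted output, U4 stuck-at-0, U4 inverted output} — 10 in all.

10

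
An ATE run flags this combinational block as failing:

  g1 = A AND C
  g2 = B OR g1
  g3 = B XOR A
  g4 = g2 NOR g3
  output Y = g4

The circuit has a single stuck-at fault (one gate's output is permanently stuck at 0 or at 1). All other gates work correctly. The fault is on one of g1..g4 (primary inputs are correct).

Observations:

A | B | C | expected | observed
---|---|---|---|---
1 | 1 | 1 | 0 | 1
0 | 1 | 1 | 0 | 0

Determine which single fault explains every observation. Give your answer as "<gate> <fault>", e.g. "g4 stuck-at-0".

Fault-free values for test 1 (A=1, B=1, C=1): g1=1, g2=1, g3=0, g4=0, giving Y=0. Observed 1.
Test 1: faults giving observed 1 are {g2 stuck-at-0, g4 stuck-at-1}.
Test 2 (A=0, B=1, C=1): fault-free g1=0, g2=1, g3=1, g4=0 → 0; observed 0. Eliminates g4 stuck-at-1.
Only g2 stuck-at-0 is consistent with every test.

g2 stuck-at-0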